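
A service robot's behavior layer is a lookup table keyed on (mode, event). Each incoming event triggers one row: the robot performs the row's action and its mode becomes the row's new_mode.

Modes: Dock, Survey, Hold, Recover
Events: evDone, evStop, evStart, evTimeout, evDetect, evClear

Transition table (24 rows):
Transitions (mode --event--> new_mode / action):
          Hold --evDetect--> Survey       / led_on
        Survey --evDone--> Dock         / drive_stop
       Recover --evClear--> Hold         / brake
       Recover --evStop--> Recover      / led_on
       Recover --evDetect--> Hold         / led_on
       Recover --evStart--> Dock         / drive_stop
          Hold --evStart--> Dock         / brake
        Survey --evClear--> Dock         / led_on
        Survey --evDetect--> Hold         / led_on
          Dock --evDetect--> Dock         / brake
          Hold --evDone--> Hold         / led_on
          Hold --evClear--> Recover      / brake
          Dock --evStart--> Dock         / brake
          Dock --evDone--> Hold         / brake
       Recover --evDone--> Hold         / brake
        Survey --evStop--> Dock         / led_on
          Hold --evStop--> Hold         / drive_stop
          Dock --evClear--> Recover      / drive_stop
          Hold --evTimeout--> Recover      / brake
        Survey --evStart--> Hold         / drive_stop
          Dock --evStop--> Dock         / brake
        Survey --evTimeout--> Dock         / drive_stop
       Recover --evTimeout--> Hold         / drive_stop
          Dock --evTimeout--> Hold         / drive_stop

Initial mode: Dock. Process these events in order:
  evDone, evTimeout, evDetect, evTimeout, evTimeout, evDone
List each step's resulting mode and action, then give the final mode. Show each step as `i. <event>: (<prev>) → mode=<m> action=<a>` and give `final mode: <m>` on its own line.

1. evDone: (Dock) → mode=Hold action=brake
2. evTimeout: (Hold) → mode=Recover action=brake
3. evDetect: (Recover) → mode=Hold action=led_on
4. evTimeout: (Hold) → mode=Recover action=brake
5. evTimeout: (Recover) → mode=Hold action=drive_stop
6. evDone: (Hold) → mode=Hold action=led_on

final mode: Hold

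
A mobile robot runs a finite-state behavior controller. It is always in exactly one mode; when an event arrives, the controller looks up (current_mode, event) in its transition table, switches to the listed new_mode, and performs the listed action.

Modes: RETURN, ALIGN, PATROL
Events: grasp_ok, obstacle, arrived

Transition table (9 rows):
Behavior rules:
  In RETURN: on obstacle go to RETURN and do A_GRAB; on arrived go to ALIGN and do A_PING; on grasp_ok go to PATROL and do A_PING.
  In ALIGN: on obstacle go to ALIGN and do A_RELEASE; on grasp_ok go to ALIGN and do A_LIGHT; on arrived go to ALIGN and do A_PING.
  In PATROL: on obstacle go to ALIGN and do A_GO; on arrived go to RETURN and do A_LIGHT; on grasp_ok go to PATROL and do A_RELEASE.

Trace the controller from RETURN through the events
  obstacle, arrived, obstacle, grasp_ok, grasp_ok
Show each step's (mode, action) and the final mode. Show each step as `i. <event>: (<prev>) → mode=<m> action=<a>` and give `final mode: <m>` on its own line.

1. obstacle: (RETURN) → mode=RETURN action=A_GRAB
2. arrived: (RETURN) → mode=ALIGN action=A_PING
3. obstacle: (ALIGN) → mode=ALIGN action=A_RELEASE
4. grasp_ok: (ALIGN) → mode=ALIGN action=A_LIGHT
5. grasp_ok: (ALIGN) → mode=ALIGN action=A_LIGHT

final mode: ALIGN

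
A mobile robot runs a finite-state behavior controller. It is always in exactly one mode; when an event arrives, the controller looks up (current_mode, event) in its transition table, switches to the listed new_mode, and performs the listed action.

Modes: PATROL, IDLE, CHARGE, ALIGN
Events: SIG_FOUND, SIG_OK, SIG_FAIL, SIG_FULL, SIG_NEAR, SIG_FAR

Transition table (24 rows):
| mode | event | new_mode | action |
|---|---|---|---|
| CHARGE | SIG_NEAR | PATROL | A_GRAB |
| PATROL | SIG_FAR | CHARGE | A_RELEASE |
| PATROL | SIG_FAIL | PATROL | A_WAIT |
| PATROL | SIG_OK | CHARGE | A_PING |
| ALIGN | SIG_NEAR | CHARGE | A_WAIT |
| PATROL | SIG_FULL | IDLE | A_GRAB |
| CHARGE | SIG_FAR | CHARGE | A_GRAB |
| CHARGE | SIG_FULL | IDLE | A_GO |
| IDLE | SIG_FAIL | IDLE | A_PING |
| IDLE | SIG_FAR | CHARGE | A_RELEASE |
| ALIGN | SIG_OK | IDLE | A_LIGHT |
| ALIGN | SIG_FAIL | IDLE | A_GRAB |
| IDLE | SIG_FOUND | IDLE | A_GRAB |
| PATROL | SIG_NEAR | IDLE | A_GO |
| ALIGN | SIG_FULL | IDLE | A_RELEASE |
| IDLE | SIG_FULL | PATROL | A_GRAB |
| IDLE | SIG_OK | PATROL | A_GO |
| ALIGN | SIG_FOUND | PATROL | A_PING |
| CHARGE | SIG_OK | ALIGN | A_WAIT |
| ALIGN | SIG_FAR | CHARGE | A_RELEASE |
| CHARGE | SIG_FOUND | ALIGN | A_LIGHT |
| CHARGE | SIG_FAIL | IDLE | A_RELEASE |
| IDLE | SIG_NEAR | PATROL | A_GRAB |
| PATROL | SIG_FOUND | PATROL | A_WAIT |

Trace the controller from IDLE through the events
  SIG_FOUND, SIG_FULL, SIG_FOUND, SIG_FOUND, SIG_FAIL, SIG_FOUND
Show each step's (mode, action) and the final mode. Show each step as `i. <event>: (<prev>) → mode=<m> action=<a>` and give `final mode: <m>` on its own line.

1. SIG_FOUND: (IDLE) → mode=IDLE action=A_GRAB
2. SIG_FULL: (IDLE) → mode=PATROL action=A_GRAB
3. SIG_FOUND: (PATROL) → mode=PATROL action=A_WAIT
4. SIG_FOUND: (PATROL) → mode=PATROL action=A_WAIT
5. SIG_FAIL: (PATROL) → mode=PATROL action=A_WAIT
6. SIG_FOUND: (PATROL) → mode=PATROL action=A_WAIT

final mode: PATROL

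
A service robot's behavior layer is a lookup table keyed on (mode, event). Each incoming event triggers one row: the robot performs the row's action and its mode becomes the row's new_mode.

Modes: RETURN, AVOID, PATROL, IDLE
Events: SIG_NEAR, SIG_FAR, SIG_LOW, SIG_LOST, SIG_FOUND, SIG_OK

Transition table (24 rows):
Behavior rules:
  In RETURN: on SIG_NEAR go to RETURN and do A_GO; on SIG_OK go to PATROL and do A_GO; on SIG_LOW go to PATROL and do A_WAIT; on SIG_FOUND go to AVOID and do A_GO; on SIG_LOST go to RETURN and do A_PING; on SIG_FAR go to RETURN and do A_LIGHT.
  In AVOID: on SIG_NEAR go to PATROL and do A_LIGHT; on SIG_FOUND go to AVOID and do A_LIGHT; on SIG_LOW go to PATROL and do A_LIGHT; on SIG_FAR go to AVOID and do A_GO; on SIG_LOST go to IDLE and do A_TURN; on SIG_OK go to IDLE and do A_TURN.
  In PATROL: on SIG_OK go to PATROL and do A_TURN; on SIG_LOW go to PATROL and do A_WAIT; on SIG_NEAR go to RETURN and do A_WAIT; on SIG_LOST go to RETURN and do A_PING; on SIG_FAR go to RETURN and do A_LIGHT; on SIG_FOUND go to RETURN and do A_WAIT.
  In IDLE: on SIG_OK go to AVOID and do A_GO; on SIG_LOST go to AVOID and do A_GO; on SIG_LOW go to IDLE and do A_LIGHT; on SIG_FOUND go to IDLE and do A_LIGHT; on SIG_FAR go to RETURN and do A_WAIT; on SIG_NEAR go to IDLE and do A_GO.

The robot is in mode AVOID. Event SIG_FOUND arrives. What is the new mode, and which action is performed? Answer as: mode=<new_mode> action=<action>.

mode=AVOID action=A_LIGHT

current mode = AVOID; filter table to that mode:
  (AVOID, SIG_NEAR) → (PATROL, A_LIGHT)
  (AVOID, SIG_FOUND) → (AVOID, A_LIGHT)  ← event matches
  (AVOID, SIG_LOW) → (PATROL, A_LIGHT)
  (AVOID, SIG_FAR) → (AVOID, A_GO)
  (AVOID, SIG_LOST) → (IDLE, A_TURN)
  (AVOID, SIG_OK) → (IDLE, A_TURN)
event = SIG_FOUND selects (AVOID, A_LIGHT)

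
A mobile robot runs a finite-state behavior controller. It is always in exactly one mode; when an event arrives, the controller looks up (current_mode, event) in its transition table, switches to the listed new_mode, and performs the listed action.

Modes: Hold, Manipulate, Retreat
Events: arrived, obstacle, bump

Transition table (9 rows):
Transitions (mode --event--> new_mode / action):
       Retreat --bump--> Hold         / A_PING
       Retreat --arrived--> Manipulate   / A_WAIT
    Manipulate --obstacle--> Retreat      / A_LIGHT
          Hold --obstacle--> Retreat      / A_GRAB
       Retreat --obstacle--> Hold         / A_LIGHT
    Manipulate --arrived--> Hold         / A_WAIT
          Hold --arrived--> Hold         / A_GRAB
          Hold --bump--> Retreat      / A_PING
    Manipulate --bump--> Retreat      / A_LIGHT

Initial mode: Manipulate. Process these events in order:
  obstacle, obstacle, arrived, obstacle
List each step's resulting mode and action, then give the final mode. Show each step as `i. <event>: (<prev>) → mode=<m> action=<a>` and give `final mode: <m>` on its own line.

1. obstacle: (Manipulate) → mode=Retreat action=A_LIGHT
2. obstacle: (Retreat) → mode=Hold action=A_LIGHT
3. arrived: (Hold) → mode=Hold action=A_GRAB
4. obstacle: (Hold) → mode=Retreat action=A_GRAB

final mode: Retreat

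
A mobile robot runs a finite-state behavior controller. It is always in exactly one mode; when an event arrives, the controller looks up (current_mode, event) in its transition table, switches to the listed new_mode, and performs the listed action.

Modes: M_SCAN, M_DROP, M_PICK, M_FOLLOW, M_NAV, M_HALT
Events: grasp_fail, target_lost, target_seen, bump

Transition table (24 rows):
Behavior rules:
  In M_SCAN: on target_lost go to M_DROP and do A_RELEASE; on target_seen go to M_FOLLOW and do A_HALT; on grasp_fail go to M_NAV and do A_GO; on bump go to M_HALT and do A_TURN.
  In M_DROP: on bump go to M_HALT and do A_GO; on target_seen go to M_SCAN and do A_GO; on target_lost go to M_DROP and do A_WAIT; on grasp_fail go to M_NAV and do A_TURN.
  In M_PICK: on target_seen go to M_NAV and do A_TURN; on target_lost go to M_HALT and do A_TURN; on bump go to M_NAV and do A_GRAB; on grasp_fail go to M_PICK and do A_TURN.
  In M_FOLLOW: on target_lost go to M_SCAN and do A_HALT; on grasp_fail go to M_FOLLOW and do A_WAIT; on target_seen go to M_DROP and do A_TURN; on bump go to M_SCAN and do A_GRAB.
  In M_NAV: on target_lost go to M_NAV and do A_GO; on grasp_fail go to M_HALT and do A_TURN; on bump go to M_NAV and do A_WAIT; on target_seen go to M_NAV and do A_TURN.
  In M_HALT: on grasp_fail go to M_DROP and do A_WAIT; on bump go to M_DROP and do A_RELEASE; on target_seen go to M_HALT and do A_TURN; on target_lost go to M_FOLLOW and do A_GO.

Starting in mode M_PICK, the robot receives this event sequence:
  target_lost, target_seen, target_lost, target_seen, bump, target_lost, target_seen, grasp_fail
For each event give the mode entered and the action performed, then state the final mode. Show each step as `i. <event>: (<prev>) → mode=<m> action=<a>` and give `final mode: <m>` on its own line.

1. target_lost: (M_PICK) → mode=M_HALT action=A_TURN
2. target_seen: (M_HALT) → mode=M_HALT action=A_TURN
3. target_lost: (M_HALT) → mode=M_FOLLOW action=A_GO
4. target_seen: (M_FOLLOW) → mode=M_DROP action=A_TURN
5. bump: (M_DROP) → mode=M_HALT action=A_GO
6. target_lost: (M_HALT) → mode=M_FOLLOW action=A_GO
7. target_seen: (M_FOLLOW) → mode=M_DROP action=A_TURN
8. grasp_fail: (M_DROP) → mode=M_NAV action=A_TURN

final mode: M_NAV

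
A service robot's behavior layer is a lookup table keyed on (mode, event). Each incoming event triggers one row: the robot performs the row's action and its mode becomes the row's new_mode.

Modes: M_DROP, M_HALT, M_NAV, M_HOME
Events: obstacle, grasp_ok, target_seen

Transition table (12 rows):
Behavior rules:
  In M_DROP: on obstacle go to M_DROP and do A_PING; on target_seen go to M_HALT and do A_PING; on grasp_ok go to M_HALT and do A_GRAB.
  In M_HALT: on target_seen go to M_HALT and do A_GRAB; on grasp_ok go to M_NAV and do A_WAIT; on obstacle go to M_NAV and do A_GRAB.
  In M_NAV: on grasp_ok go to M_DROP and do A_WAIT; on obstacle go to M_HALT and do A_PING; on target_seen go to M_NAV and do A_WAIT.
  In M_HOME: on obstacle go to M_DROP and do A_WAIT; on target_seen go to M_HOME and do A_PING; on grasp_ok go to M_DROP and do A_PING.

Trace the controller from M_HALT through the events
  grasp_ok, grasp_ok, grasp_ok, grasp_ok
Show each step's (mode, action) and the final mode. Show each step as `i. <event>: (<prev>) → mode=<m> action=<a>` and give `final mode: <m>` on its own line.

final mode: M_NAV

1. grasp_ok: (M_HALT) → mode=M_NAV action=A_WAIT
2. grasp_ok: (M_NAV) → mode=M_DROP action=A_WAIT
3. grasp_ok: (M_DROP) → mode=M_HALT action=A_GRAB
4. grasp_ok: (M_HALT) → mode=M_NAV action=A_WAIT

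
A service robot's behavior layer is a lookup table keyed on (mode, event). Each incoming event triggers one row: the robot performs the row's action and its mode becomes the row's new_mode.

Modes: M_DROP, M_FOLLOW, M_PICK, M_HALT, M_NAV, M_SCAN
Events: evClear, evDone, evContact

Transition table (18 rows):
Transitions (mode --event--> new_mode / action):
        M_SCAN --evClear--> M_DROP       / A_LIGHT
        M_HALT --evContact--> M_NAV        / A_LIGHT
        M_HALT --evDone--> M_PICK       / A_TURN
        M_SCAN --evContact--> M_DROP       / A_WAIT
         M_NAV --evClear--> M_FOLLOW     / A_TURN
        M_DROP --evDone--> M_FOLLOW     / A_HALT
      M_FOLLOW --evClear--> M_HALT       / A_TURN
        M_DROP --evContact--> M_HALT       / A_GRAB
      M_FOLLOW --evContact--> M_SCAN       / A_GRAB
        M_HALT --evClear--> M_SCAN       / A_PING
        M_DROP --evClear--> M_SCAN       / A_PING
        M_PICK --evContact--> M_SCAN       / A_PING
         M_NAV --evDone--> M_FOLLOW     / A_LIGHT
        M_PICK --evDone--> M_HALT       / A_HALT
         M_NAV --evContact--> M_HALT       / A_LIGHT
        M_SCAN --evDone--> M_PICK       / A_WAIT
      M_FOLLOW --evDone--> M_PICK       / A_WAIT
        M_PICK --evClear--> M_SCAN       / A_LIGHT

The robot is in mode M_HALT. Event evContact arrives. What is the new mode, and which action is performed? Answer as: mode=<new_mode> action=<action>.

mode=M_NAV action=A_LIGHT

current mode = M_HALT; filter table to that mode:
  (M_HALT, evContact) → (M_NAV, A_LIGHT)  ← event matches
  (M_HALT, evDone) → (M_PICK, A_TURN)
  (M_HALT, evClear) → (M_SCAN, A_PING)
event = evContact selects (M_NAV, A_LIGHT)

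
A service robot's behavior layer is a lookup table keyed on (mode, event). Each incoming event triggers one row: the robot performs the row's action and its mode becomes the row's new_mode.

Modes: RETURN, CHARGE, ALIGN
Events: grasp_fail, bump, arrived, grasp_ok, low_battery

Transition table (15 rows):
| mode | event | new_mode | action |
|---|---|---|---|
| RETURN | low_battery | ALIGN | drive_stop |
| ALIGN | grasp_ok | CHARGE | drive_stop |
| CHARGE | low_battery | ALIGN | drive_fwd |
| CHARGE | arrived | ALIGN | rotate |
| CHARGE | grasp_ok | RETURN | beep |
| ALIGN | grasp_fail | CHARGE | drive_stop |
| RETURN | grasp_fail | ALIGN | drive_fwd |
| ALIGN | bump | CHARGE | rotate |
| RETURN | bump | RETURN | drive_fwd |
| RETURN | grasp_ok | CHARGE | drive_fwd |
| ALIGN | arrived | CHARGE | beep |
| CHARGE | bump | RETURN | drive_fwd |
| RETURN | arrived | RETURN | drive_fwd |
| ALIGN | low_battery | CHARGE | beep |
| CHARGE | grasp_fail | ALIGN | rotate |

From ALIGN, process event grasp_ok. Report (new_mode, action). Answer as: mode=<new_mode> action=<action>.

mode=CHARGE action=drive_stop

current mode = ALIGN; filter table to that mode:
  (ALIGN, grasp_ok) → (CHARGE, drive_stop)  ← event matches
  (ALIGN, grasp_fail) → (CHARGE, drive_stop)
  (ALIGN, bump) → (CHARGE, rotate)
  (ALIGN, arrived) → (CHARGE, beep)
  (ALIGN, low_battery) → (CHARGE, beep)
event = grasp_ok selects (CHARGE, drive_stop)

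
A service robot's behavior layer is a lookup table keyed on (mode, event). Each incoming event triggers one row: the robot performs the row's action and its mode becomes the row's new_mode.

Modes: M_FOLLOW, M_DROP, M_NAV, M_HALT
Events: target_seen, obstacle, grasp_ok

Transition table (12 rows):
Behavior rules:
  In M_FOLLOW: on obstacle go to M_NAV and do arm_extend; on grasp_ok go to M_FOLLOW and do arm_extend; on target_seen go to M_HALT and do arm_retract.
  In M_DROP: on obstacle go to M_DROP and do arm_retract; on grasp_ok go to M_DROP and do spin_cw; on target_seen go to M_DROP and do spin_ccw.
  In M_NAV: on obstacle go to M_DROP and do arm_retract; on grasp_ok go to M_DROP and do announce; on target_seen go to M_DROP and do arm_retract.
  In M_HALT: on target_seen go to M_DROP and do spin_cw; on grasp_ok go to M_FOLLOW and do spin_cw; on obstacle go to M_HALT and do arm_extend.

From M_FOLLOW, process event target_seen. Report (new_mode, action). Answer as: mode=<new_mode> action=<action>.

current mode = M_FOLLOW; filter table to that mode:
  (M_FOLLOW, obstacle) → (M_NAV, arm_extend)
  (M_FOLLOW, grasp_ok) → (M_FOLLOW, arm_extend)
  (M_FOLLOW, target_seen) → (M_HALT, arm_retract)  ← event matches
event = target_seen selects (M_HALT, arm_retract)

mode=M_HALT action=arm_retract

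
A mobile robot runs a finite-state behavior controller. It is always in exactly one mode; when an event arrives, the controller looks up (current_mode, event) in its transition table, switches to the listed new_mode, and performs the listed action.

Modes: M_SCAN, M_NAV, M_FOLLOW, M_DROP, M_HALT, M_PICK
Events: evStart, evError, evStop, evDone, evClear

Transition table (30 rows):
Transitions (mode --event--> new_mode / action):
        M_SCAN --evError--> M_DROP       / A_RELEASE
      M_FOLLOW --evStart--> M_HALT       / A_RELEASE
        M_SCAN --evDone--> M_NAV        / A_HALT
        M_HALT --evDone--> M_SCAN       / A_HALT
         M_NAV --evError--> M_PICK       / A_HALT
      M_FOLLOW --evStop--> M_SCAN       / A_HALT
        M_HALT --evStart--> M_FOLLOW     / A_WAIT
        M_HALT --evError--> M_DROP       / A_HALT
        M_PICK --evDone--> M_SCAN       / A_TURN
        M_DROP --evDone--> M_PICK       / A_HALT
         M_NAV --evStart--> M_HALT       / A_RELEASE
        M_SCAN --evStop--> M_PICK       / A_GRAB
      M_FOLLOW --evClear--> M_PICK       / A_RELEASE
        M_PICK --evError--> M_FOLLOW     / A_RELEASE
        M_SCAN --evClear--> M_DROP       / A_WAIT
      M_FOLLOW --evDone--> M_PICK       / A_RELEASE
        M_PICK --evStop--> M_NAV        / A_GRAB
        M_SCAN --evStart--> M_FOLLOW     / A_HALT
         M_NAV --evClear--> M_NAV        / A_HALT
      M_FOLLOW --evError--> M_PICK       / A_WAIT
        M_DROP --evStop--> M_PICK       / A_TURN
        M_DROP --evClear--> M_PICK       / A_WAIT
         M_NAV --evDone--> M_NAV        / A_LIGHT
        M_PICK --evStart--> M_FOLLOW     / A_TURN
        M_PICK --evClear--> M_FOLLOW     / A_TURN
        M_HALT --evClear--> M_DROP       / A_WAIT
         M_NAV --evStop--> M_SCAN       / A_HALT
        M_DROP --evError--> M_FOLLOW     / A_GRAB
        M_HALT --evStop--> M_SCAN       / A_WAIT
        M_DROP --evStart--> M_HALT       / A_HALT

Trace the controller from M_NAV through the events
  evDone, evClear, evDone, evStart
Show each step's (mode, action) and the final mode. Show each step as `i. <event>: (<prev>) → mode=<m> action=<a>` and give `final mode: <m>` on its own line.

final mode: M_HALT

1. evDone: (M_NAV) → mode=M_NAV action=A_LIGHT
2. evClear: (M_NAV) → mode=M_NAV action=A_HALT
3. evDone: (M_NAV) → mode=M_NAV action=A_LIGHT
4. evStart: (M_NAV) → mode=M_HALT action=A_RELEASE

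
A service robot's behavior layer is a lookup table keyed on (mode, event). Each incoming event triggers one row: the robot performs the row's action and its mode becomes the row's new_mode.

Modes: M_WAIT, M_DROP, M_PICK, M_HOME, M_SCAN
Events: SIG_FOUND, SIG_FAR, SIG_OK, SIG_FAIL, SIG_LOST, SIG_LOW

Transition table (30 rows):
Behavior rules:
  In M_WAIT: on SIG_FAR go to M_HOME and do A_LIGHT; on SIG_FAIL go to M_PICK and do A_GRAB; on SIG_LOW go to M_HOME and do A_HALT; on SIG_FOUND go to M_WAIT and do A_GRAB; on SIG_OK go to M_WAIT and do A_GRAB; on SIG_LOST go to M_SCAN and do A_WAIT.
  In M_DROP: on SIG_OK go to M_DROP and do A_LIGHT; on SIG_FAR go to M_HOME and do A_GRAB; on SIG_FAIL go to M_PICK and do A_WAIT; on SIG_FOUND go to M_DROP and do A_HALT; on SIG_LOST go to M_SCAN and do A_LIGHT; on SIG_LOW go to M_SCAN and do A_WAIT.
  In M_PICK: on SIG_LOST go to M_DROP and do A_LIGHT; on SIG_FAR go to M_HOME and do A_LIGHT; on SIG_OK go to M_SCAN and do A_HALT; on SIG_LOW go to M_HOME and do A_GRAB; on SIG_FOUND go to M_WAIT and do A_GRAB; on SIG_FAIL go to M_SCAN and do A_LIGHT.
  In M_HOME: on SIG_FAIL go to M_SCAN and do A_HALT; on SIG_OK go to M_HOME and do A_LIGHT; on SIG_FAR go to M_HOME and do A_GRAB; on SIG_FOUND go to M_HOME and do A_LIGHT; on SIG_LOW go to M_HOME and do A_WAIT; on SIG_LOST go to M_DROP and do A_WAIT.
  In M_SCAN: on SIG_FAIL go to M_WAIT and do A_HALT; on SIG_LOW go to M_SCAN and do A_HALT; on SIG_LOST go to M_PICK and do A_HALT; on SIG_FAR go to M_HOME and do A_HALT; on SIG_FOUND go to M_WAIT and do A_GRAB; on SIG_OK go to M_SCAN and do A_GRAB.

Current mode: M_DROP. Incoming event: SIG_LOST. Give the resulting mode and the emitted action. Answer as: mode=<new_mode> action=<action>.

mode=M_SCAN action=A_LIGHT

current mode = M_DROP; filter table to that mode:
  (M_DROP, SIG_OK) → (M_DROP, A_LIGHT)
  (M_DROP, SIG_FAR) → (M_HOME, A_GRAB)
  (M_DROP, SIG_FAIL) → (M_PICK, A_WAIT)
  (M_DROP, SIG_FOUND) → (M_DROP, A_HALT)
  (M_DROP, SIG_LOST) → (M_SCAN, A_LIGHT)  ← event matches
  (M_DROP, SIG_LOW) → (M_SCAN, A_WAIT)
event = SIG_LOST selects (M_SCAN, A_LIGHT)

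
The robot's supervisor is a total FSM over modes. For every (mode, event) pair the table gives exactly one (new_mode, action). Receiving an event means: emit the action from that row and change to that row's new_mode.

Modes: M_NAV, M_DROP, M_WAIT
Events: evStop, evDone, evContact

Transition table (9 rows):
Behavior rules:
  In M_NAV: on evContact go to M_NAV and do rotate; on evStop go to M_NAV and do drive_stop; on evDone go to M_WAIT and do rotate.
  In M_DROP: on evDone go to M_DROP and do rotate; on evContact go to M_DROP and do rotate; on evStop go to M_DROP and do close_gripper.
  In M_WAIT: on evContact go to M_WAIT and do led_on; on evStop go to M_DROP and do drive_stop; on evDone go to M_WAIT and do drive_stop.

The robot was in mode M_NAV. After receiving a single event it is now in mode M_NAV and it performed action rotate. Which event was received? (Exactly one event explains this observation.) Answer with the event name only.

try evStop: (M_NAV, evStop) → (M_NAV, drive_stop)
try evDone: (M_NAV, evDone) → (M_WAIT, rotate)
try evContact: (M_NAV, evContact) → (M_NAV, rotate)  ← matches

evContact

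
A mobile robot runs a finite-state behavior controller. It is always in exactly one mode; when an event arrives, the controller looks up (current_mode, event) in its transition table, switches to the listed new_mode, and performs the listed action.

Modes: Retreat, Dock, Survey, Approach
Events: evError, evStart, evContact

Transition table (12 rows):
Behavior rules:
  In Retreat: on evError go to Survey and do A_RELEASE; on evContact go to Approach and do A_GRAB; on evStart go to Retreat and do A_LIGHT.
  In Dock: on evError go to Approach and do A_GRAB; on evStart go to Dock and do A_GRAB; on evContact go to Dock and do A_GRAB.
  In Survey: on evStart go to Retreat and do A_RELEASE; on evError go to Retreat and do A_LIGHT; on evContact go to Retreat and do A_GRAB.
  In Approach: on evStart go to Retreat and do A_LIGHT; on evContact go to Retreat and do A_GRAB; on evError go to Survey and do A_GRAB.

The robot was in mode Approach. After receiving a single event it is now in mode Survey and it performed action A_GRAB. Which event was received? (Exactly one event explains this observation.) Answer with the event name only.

evError

try evError: (Approach, evError) → (Survey, A_GRAB)  ← matches
try evStart: (Approach, evStart) → (Retreat, A_LIGHT)
try evContact: (Approach, evContact) → (Retreat, A_GRAB)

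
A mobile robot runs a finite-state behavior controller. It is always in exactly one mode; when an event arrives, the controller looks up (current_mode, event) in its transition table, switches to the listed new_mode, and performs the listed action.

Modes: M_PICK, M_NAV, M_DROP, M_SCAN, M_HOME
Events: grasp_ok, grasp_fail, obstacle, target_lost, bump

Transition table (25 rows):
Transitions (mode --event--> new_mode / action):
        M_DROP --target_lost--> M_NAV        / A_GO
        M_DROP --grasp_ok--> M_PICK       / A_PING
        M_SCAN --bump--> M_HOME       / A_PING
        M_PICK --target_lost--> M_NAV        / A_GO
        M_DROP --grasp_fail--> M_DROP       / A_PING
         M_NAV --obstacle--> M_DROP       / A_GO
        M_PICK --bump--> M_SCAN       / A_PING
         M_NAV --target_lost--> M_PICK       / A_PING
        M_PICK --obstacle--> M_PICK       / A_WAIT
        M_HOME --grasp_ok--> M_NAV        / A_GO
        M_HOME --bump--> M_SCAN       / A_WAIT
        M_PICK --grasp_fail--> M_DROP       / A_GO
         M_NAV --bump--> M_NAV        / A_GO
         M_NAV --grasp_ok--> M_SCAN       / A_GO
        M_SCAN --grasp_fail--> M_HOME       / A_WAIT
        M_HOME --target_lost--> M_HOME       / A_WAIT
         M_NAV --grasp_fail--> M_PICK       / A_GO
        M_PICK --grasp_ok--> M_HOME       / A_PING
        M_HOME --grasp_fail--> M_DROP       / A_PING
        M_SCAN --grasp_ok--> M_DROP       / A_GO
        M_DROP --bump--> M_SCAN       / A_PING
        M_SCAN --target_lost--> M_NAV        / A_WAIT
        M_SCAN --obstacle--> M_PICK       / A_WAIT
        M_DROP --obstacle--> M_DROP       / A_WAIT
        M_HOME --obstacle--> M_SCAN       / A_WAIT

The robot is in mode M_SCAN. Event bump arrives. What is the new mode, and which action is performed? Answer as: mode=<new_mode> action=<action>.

mode=M_HOME action=A_PING

current mode = M_SCAN; filter table to that mode:
  (M_SCAN, bump) → (M_HOME, A_PING)  ← event matches
  (M_SCAN, grasp_fail) → (M_HOME, A_WAIT)
  (M_SCAN, grasp_ok) → (M_DROP, A_GO)
  (M_SCAN, target_lost) → (M_NAV, A_WAIT)
  (M_SCAN, obstacle) → (M_PICK, A_WAIT)
event = bump selects (M_HOME, A_PING)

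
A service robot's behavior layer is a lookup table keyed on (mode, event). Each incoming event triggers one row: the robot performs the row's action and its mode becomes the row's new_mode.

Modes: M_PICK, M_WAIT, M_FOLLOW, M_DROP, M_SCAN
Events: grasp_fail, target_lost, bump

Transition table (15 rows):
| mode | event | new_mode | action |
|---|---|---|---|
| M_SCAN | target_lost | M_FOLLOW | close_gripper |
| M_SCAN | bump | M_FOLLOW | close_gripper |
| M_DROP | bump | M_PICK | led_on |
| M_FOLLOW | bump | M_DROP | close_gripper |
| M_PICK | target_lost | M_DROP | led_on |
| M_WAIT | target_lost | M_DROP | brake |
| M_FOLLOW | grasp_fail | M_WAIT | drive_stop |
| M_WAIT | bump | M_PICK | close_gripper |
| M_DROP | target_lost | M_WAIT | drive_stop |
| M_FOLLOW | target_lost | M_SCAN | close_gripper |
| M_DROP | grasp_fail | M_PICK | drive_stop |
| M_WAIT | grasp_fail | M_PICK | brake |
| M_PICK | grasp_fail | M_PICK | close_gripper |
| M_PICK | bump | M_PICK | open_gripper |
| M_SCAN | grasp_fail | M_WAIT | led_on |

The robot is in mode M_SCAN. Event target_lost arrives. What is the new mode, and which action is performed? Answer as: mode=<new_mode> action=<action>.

mode=M_FOLLOW action=close_gripper

current mode = M_SCAN; filter table to that mode:
  (M_SCAN, target_lost) → (M_FOLLOW, close_gripper)  ← event matches
  (M_SCAN, bump) → (M_FOLLOW, close_gripper)
  (M_SCAN, grasp_fail) → (M_WAIT, led_on)
event = target_lost selects (M_FOLLOW, close_gripper)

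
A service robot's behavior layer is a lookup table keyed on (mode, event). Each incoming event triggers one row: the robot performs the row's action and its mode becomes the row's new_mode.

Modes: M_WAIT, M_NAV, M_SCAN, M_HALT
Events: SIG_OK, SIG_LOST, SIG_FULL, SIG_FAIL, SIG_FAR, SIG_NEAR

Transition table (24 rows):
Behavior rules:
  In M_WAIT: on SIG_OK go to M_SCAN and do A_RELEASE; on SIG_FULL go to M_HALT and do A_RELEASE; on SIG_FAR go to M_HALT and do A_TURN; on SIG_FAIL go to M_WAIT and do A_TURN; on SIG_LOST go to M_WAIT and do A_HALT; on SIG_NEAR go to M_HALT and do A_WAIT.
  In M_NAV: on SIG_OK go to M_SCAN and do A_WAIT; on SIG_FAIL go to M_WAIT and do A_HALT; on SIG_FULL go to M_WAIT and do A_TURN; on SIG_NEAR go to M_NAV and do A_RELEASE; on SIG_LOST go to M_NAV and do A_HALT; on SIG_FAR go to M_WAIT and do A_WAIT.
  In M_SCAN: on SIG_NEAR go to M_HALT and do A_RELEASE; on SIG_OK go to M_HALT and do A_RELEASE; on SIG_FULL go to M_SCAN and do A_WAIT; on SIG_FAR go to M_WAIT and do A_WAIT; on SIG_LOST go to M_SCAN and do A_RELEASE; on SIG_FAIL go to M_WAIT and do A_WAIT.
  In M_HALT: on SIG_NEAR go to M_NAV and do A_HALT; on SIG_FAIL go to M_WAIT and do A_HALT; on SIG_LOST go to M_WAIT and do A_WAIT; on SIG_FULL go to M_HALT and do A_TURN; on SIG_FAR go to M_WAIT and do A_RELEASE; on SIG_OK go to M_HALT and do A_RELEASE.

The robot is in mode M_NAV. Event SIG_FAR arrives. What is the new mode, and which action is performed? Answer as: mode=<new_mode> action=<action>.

mode=M_WAIT action=A_WAIT

current mode = M_NAV; filter table to that mode:
  (M_NAV, SIG_OK) → (M_SCAN, A_WAIT)
  (M_NAV, SIG_FAIL) → (M_WAIT, A_HALT)
  (M_NAV, SIG_FULL) → (M_WAIT, A_TURN)
  (M_NAV, SIG_NEAR) → (M_NAV, A_RELEASE)
  (M_NAV, SIG_LOST) → (M_NAV, A_HALT)
  (M_NAV, SIG_FAR) → (M_WAIT, A_WAIT)  ← event matches
event = SIG_FAR selects (M_WAIT, A_WAIT)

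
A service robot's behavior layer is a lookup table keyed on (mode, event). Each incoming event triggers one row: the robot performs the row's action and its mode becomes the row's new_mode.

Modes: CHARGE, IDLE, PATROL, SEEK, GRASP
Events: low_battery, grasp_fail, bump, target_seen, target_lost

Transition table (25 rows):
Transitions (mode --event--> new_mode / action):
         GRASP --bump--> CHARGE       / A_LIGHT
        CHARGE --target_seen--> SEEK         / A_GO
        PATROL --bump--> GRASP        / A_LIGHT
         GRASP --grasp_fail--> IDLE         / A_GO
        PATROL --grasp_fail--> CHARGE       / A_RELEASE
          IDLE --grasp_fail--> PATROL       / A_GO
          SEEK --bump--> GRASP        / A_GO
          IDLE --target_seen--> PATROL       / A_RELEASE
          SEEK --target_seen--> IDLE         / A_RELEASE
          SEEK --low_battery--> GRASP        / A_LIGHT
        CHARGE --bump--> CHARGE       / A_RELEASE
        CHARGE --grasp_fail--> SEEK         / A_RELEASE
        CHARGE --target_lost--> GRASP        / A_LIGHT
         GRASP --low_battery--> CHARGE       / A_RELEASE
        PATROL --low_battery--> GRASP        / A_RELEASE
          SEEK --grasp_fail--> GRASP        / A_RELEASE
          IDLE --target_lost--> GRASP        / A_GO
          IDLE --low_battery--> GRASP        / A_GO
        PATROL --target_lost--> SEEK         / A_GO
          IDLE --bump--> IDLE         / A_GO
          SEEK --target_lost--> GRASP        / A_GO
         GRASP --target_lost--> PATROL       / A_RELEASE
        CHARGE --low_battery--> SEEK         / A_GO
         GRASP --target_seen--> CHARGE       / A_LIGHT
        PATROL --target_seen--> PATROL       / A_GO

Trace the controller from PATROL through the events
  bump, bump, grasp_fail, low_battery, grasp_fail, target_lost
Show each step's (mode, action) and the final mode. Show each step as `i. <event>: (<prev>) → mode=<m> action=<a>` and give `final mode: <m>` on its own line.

final mode: GRASP

1. bump: (PATROL) → mode=GRASP action=A_LIGHT
2. bump: (GRASP) → mode=CHARGE action=A_LIGHT
3. grasp_fail: (CHARGE) → mode=SEEK action=A_RELEASE
4. low_battery: (SEEK) → mode=GRASP action=A_LIGHT
5. grasp_fail: (GRASP) → mode=IDLE action=A_GO
6. target_lost: (IDLE) → mode=GRASP action=A_GO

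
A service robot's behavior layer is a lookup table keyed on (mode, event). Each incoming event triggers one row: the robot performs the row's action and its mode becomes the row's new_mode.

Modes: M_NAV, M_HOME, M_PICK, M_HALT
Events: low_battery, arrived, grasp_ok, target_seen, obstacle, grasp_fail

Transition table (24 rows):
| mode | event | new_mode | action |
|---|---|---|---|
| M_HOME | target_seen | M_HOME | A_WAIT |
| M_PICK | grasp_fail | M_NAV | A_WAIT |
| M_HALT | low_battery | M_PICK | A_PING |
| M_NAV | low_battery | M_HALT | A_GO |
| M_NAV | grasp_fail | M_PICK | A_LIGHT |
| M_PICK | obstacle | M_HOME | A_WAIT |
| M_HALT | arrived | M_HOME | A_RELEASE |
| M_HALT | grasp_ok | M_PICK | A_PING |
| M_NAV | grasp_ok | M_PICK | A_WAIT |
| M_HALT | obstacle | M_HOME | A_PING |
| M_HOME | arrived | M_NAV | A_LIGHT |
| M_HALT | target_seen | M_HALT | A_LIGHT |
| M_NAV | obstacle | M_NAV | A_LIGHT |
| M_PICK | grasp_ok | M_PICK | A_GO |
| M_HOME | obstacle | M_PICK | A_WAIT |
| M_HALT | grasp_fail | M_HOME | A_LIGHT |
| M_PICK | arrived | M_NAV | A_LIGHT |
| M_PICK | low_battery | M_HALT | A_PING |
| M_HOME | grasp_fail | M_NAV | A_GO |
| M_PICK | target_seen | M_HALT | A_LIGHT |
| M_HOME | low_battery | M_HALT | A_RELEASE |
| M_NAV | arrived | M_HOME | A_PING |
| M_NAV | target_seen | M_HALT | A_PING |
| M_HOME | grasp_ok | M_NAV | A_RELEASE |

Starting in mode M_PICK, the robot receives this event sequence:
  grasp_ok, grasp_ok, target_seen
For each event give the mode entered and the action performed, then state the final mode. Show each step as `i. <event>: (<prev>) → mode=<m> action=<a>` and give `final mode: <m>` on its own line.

final mode: M_HALT

1. grasp_ok: (M_PICK) → mode=M_PICK action=A_GO
2. grasp_ok: (M_PICK) → mode=M_PICK action=A_GO
3. target_seen: (M_PICK) → mode=M_HALT action=A_LIGHT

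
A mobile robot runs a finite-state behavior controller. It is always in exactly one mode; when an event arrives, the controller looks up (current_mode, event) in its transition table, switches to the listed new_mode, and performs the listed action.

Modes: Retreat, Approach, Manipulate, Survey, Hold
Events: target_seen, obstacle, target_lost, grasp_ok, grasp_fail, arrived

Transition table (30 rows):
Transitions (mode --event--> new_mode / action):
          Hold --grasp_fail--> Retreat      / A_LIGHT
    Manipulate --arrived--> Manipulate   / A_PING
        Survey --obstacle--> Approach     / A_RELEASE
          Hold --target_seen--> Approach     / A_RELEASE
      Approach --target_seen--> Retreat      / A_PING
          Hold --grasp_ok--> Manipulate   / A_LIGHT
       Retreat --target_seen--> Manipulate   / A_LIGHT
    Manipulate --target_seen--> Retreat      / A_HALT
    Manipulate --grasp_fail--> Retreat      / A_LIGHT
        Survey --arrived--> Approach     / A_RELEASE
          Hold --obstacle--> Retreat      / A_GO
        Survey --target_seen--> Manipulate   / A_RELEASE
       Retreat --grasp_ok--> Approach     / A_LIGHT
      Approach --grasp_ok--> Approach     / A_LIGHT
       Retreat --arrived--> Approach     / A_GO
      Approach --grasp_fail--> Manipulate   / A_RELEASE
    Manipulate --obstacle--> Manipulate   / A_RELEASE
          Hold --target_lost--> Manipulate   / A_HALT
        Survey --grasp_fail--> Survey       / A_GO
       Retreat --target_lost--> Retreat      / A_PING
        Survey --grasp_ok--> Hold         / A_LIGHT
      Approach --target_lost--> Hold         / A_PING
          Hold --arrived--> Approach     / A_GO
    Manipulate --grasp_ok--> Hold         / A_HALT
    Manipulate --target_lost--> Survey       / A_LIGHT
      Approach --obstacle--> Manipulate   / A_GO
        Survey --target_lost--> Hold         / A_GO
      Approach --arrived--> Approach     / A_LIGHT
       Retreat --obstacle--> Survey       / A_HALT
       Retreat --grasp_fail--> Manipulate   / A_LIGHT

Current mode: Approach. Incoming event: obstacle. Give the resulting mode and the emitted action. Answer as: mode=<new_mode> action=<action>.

mode=Manipulate action=A_GO

current mode = Approach; filter table to that mode:
  (Approach, target_seen) → (Retreat, A_PING)
  (Approach, grasp_ok) → (Approach, A_LIGHT)
  (Approach, grasp_fail) → (Manipulate, A_RELEASE)
  (Approach, target_lost) → (Hold, A_PING)
  (Approach, obstacle) → (Manipulate, A_GO)  ← event matches
  (Approach, arrived) → (Approach, A_LIGHT)
event = obstacle selects (Manipulate, A_GO)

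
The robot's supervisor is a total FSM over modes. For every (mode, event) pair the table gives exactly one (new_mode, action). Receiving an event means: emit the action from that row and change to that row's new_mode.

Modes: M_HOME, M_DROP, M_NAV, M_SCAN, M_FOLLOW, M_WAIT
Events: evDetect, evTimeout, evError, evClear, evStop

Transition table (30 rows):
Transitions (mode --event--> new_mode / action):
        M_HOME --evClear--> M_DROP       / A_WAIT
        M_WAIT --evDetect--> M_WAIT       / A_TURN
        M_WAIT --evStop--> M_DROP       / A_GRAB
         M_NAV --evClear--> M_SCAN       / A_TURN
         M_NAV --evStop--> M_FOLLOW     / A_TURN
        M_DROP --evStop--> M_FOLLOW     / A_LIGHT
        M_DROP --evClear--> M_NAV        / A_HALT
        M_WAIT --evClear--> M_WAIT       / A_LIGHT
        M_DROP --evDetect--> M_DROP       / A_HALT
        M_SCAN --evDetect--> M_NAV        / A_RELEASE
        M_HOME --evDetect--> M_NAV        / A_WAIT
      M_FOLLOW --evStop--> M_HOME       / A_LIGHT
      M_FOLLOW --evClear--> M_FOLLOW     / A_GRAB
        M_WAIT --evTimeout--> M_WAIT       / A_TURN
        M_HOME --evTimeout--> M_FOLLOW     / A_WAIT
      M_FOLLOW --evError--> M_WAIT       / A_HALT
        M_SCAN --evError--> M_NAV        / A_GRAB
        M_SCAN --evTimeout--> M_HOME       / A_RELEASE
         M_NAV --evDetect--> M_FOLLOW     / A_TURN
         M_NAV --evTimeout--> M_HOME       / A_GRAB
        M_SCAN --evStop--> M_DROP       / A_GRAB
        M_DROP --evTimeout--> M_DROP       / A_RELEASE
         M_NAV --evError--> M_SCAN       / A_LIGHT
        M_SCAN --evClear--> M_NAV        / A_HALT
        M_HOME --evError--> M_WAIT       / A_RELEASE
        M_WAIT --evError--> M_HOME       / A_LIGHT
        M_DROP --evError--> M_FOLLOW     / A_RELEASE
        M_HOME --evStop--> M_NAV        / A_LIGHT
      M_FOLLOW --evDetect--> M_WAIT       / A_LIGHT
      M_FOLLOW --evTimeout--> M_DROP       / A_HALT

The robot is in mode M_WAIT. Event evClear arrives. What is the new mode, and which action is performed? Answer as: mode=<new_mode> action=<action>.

current mode = M_WAIT; filter table to that mode:
  (M_WAIT, evDetect) → (M_WAIT, A_TURN)
  (M_WAIT, evStop) → (M_DROP, A_GRAB)
  (M_WAIT, evClear) → (M_WAIT, A_LIGHT)  ← event matches
  (M_WAIT, evTimeout) → (M_WAIT, A_TURN)
  (M_WAIT, evError) → (M_HOME, A_LIGHT)
event = evClear selects (M_WAIT, A_LIGHT)

mode=M_WAIT action=A_LIGHT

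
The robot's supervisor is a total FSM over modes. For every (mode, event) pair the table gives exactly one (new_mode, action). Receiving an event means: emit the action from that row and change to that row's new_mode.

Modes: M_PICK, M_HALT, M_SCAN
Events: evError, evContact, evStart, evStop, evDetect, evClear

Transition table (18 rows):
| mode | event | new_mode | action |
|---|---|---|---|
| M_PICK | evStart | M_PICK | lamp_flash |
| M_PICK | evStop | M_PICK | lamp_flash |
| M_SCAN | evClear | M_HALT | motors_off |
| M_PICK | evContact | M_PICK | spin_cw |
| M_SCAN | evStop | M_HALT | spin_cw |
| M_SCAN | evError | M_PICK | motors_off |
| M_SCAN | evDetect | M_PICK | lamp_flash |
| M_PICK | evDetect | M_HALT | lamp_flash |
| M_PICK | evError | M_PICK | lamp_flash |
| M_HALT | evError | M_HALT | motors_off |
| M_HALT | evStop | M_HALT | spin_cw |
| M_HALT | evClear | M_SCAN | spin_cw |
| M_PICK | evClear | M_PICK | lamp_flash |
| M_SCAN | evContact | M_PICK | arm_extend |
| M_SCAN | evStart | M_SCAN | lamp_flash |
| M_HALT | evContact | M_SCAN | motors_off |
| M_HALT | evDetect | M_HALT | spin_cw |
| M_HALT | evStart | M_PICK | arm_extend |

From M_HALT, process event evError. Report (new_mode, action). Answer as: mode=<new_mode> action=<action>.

mode=M_HALT action=motors_off

current mode = M_HALT; filter table to that mode:
  (M_HALT, evError) → (M_HALT, motors_off)  ← event matches
  (M_HALT, evStop) → (M_HALT, spin_cw)
  (M_HALT, evClear) → (M_SCAN, spin_cw)
  (M_HALT, evContact) → (M_SCAN, motors_off)
  (M_HALT, evDetect) → (M_HALT, spin_cw)
  (M_HALT, evStart) → (M_PICK, arm_extend)
event = evError selects (M_HALT, motors_off)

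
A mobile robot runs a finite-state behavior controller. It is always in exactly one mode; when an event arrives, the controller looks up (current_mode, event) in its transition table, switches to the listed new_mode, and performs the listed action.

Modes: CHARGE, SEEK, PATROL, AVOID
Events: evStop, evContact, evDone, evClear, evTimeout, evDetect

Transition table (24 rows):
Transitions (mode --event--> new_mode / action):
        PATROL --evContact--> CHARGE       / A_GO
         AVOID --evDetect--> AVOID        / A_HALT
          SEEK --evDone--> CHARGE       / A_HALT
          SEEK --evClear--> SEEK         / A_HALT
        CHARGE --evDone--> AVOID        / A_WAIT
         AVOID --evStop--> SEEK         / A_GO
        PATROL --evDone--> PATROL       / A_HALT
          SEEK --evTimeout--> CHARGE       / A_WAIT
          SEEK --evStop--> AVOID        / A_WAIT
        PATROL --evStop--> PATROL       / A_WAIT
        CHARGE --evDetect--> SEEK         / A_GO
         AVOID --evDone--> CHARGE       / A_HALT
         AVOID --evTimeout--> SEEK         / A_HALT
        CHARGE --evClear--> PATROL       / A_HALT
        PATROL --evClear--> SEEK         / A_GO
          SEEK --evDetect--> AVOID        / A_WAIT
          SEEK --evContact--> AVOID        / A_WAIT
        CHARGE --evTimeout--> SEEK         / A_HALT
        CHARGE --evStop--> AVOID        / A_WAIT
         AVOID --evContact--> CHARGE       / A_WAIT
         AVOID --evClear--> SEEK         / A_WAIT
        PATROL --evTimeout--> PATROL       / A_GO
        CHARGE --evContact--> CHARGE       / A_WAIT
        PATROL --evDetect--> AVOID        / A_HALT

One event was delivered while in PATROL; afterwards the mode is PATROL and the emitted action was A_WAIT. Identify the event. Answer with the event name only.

try evStop: (PATROL, evStop) → (PATROL, A_WAIT)  ← matches
try evContact: (PATROL, evContact) → (CHARGE, A_GO)
try evDone: (PATROL, evDone) → (PATROL, A_HALT)
try evClear: (PATROL, evClear) → (SEEK, A_GO)
try evTimeout: (PATROL, evTimeout) → (PATROL, A_GO)
try evDetect: (PATROL, evDetect) → (AVOID, A_HALT)

evStop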